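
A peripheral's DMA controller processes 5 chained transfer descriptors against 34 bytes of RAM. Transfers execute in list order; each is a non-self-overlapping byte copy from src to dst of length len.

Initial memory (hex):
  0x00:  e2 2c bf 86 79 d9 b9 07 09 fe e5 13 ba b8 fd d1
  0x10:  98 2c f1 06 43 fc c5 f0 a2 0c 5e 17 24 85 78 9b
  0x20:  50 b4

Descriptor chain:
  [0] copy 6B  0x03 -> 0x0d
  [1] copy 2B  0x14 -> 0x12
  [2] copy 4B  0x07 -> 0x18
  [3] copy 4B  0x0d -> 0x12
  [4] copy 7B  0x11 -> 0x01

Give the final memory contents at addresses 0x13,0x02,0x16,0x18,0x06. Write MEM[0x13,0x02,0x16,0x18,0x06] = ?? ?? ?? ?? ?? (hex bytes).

MEM[0x13,0x02,0x16,0x18,0x06] = 79 86 c5 07 c5

#0 dst[0x0d+6] := {0x86,0x79,0xd9,0xb9,0x07,0x09}
#1 dst[0x12+2] := {0x43,0xfc}
#2 dst[0x18+4] := {0x07,0x09,0xfe,0xe5}
#3 dst[0x12+4] := {0x86,0x79,0xd9,0xb9}
#4 dst[0x01+7] := {0x07,0x86,0x79,0xd9,0xb9,0xc5,0xf0}
query mem[0x13]=0x79, mem[0x02]=0x86, mem[0x16]=0xc5, mem[0x18]=0x07, mem[0x06]=0xc5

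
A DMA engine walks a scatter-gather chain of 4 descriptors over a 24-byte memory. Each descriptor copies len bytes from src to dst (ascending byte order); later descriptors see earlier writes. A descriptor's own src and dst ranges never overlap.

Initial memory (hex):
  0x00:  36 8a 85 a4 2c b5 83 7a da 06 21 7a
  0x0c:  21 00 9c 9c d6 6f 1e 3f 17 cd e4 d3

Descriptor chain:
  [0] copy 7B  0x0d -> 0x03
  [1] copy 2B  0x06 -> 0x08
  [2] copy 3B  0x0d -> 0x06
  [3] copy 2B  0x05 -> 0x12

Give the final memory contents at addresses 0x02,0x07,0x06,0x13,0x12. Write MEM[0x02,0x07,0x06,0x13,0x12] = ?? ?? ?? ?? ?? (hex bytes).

MEM[0x02,0x07,0x06,0x13,0x12] = 85 9c 00 00 9c

D0: mem[0x03..0x09] <- [00 9c 9c d6 6f 1e 3f]
D1: mem[0x08..0x09] <- [d6 6f]
D2: mem[0x06..0x08] <- [00 9c 9c]
D3: mem[0x12..0x13] <- [9c 00]
query mem[0x02]=0x85, mem[0x07]=0x9c, mem[0x06]=0x00, mem[0x13]=0x00, mem[0x12]=0x9c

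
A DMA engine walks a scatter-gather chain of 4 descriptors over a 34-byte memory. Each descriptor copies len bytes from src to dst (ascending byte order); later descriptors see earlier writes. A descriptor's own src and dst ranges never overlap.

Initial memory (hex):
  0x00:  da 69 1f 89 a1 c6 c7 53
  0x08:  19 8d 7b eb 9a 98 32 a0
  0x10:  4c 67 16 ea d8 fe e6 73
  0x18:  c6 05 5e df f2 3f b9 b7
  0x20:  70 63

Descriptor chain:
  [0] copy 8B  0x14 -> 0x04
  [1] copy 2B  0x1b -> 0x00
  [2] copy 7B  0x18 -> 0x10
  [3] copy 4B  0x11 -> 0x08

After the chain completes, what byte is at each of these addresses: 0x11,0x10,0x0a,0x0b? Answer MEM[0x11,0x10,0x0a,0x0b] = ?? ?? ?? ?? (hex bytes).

[0] 0x14->0x04 len=8 : d8 fe e6 73 c6 05 5e df
[1] 0x1b->0x00 len=2 : df f2
[2] 0x18->0x10 len=7 : c6 05 5e df f2 3f b9
[3] 0x11->0x08 len=4 : 05 5e df f2
query mem[0x11]=0x05, mem[0x10]=0xc6, mem[0x0a]=0xdf, mem[0x0b]=0xf2

MEM[0x11,0x10,0x0a,0x0b] = 05 c6 df f2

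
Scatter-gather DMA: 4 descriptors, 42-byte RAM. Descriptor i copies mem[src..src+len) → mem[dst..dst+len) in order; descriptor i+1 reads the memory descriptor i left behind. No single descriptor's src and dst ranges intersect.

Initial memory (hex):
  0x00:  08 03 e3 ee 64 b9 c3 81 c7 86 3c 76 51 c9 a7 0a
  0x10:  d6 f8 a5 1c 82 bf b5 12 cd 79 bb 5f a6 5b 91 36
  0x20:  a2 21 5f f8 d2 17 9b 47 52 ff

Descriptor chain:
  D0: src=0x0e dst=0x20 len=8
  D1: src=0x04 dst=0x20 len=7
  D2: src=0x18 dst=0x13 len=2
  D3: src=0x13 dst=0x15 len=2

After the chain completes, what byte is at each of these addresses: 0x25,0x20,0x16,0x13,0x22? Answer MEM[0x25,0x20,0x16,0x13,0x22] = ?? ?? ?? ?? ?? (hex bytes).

MEM[0x25,0x20,0x16,0x13,0x22] = 86 64 79 cd c3

#0 dst[0x20+8] := {0xa7,0x0a,0xd6,0xf8,0xa5,0x1c,0x82,0xbf}
#1 dst[0x20+7] := {0x64,0xb9,0xc3,0x81,0xc7,0x86,0x3c}
#2 dst[0x13+2] := {0xcd,0x79}
#3 dst[0x15+2] := {0xcd,0x79}
query mem[0x25]=0x86, mem[0x20]=0x64, mem[0x16]=0x79, mem[0x13]=0xcd, mem[0x22]=0xc3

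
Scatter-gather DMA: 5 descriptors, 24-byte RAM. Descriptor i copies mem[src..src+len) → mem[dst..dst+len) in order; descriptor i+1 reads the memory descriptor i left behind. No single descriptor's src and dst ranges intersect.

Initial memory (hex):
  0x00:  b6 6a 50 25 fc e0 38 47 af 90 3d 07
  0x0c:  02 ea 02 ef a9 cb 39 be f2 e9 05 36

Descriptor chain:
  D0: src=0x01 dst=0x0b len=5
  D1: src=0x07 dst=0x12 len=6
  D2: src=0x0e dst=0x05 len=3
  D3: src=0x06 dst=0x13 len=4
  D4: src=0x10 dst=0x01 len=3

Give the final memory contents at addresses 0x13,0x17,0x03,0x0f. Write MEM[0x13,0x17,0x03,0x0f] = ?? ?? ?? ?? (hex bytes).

MEM[0x13,0x17,0x03,0x0f] = e0 50 47 e0

#0 dst[0x0b+5] := {0x6a,0x50,0x25,0xfc,0xe0}
#1 dst[0x12+6] := {0x47,0xaf,0x90,0x3d,0x6a,0x50}
#2 dst[0x05+3] := {0xfc,0xe0,0xa9}
#3 dst[0x13+4] := {0xe0,0xa9,0xaf,0x90}
#4 dst[0x01+3] := {0xa9,0xcb,0x47}
query mem[0x13]=0xe0, mem[0x17]=0x50, mem[0x03]=0x47, mem[0x0f]=0xe0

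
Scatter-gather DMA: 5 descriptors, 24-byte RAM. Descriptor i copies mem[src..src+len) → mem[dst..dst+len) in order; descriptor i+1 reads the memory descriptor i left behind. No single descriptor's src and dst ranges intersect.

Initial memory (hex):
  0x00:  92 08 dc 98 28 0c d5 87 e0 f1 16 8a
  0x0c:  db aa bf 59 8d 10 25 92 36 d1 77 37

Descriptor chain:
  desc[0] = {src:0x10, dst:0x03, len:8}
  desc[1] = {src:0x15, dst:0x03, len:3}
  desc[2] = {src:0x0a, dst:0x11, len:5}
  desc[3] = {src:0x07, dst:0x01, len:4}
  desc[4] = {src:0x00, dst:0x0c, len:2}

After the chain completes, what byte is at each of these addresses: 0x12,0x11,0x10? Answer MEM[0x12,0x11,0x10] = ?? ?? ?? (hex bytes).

[0] 0x10->0x03 len=8 : 8d 10 25 92 36 d1 77 37
[1] 0x15->0x03 len=3 : d1 77 37
[2] 0x0a->0x11 len=5 : 37 8a db aa bf
[3] 0x07->0x01 len=4 : 36 d1 77 37
[4] 0x00->0x0c len=2 : 92 36
query mem[0x12]=0x8a, mem[0x11]=0x37, mem[0x10]=0x8d

MEM[0x12,0x11,0x10] = 8a 37 8d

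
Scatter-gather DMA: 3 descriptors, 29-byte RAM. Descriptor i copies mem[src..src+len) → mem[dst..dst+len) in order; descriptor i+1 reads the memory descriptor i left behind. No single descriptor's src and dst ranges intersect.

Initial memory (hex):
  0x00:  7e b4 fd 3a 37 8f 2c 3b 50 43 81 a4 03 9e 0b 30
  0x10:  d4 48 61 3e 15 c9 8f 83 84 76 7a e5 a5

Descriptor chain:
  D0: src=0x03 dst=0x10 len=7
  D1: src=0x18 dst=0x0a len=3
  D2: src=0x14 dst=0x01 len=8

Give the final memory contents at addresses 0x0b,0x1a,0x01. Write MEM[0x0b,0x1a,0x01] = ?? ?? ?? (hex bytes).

  after D0: wrote 7B at 0x10 = 3a378f2c3b5043
  after D1: wrote 3B at 0x0a = 84767a
  after D2: wrote 8B at 0x01 = 3b50438384767ae5
query mem[0x0b]=0x76, mem[0x1a]=0x7a, mem[0x01]=0x3b

MEM[0x0b,0x1a,0x01] = 76 7a 3b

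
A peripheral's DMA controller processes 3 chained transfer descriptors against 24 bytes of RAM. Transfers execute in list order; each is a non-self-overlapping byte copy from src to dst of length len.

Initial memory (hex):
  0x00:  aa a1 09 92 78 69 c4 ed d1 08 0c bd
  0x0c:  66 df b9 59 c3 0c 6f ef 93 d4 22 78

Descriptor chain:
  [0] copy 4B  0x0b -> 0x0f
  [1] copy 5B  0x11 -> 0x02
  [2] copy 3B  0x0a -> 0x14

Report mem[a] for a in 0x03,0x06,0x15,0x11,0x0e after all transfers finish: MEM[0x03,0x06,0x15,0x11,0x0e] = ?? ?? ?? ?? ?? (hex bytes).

D0: mem[0x0f..0x12] <- [bd 66 df b9]
D1: mem[0x02..0x06] <- [df b9 ef 93 d4]
D2: mem[0x14..0x16] <- [0c bd 66]
query mem[0x03]=0xb9, mem[0x06]=0xd4, mem[0x15]=0xbd, mem[0x11]=0xdf, mem[0x0e]=0xb9

MEM[0x03,0x06,0x15,0x11,0x0e] = b9 d4 bd df b9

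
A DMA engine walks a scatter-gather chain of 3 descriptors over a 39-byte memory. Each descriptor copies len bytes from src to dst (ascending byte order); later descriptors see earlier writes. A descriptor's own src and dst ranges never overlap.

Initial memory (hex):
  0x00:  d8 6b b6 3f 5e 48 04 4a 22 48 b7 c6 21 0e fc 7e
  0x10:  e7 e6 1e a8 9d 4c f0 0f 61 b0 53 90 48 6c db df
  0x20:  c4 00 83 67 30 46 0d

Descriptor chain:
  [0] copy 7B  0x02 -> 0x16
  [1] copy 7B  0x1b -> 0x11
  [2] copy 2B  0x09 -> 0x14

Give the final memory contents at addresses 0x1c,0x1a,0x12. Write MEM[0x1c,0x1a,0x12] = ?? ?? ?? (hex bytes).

  after D0: wrote 7B at 0x16 = b63f5e48044a22
  after D1: wrote 7B at 0x11 = 4a226cdbdfc400
  after D2: wrote 2B at 0x14 = 48b7
query mem[0x1c]=0x22, mem[0x1a]=0x04, mem[0x12]=0x22

MEM[0x1c,0x1a,0x12] = 22 04 22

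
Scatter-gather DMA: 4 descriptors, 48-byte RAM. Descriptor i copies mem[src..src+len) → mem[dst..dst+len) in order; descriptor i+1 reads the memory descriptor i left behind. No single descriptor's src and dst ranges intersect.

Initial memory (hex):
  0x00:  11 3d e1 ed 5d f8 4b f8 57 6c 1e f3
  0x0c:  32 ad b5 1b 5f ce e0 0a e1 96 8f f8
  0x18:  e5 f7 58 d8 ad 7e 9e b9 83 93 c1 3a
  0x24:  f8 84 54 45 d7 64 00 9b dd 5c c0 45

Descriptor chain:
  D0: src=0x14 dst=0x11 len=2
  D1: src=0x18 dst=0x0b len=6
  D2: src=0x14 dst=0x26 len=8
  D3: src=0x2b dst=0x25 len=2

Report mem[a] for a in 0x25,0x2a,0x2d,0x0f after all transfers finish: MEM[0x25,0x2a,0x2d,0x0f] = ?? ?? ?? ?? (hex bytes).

MEM[0x25,0x2a,0x2d,0x0f] = f7 e5 d8 ad

#0 dst[0x11+2] := {0xe1,0x96}
#1 dst[0x0b+6] := {0xe5,0xf7,0x58,0xd8,0xad,0x7e}
#2 dst[0x26+8] := {0xe1,0x96,0x8f,0xf8,0xe5,0xf7,0x58,0xd8}
#3 dst[0x25+2] := {0xf7,0x58}
query mem[0x25]=0xf7, mem[0x2a]=0xe5, mem[0x2d]=0xd8, mem[0x0f]=0xad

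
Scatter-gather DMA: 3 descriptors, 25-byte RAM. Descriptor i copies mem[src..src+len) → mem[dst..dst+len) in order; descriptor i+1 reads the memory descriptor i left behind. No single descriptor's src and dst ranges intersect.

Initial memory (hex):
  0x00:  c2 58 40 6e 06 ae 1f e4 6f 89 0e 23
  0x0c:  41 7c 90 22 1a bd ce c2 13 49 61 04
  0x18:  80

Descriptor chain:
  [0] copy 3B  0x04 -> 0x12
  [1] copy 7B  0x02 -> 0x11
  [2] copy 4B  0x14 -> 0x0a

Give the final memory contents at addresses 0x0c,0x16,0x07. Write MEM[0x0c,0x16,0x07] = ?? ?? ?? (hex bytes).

D0: mem[0x12..0x14] <- [06 ae 1f]
D1: mem[0x11..0x17] <- [40 6e 06 ae 1f e4 6f]
D2: mem[0x0a..0x0d] <- [ae 1f e4 6f]
query mem[0x0c]=0xe4, mem[0x16]=0xe4, mem[0x07]=0xe4

MEM[0x0c,0x16,0x07] = e4 e4 e4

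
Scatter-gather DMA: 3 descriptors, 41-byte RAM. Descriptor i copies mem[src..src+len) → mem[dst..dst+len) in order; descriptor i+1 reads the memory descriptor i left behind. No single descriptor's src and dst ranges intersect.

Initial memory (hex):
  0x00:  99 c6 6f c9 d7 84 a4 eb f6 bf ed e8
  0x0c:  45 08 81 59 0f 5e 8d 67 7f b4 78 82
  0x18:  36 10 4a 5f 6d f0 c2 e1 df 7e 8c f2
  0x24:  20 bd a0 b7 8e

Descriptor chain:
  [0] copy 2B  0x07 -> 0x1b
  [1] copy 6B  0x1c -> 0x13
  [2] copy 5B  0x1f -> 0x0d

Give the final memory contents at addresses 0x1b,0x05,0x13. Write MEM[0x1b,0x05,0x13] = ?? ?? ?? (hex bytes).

D0: mem[0x1b..0x1c] <- [eb f6]
D1: mem[0x13..0x18] <- [f6 f0 c2 e1 df 7e]
D2: mem[0x0d..0x11] <- [e1 df 7e 8c f2]
query mem[0x1b]=0xeb, mem[0x05]=0x84, mem[0x13]=0xf6

MEM[0x1b,0x05,0x13] = eb 84 f6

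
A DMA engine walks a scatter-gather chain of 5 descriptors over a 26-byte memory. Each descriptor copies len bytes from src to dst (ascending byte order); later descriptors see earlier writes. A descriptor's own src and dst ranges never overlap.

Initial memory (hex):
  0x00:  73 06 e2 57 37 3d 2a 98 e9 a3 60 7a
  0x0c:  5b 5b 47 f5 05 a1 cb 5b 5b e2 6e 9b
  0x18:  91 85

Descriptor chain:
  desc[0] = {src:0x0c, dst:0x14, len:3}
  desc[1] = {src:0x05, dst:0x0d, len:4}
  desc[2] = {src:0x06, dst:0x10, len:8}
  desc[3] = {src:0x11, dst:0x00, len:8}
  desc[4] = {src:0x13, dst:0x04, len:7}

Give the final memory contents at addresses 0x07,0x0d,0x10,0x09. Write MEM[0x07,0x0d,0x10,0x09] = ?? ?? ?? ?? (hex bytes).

MEM[0x07,0x0d,0x10,0x09] = 5b 3d 2a 91

#0 dst[0x14+3] := {0x5b,0x5b,0x47}
#1 dst[0x0d+4] := {0x3d,0x2a,0x98,0xe9}
#2 dst[0x10+8] := {0x2a,0x98,0xe9,0xa3,0x60,0x7a,0x5b,0x3d}
#3 dst[0x00+8] := {0x98,0xe9,0xa3,0x60,0x7a,0x5b,0x3d,0x91}
#4 dst[0x04+7] := {0xa3,0x60,0x7a,0x5b,0x3d,0x91,0x85}
query mem[0x07]=0x5b, mem[0x0d]=0x3d, mem[0x10]=0x2a, mem[0x09]=0x91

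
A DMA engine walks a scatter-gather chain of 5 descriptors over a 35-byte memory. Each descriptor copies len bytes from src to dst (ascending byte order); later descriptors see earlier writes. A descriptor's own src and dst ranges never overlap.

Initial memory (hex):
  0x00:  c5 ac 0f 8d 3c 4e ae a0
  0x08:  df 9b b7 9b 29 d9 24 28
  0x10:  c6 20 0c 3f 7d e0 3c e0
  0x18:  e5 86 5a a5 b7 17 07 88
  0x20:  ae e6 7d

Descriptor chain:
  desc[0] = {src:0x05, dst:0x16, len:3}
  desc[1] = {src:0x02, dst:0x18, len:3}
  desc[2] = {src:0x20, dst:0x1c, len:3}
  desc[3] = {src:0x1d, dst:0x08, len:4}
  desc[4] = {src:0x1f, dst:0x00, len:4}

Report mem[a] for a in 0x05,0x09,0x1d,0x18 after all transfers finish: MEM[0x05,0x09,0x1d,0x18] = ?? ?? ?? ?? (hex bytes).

#0 dst[0x16+3] := {0x4e,0xae,0xa0}
#1 dst[0x18+3] := {0x0f,0x8d,0x3c}
#2 dst[0x1c+3] := {0xae,0xe6,0x7d}
#3 dst[0x08+4] := {0xe6,0x7d,0x88,0xae}
#4 dst[0x00+4] := {0x88,0xae,0xe6,0x7d}
query mem[0x05]=0x4e, mem[0x09]=0x7d, mem[0x1d]=0xe6, mem[0x18]=0x0f

MEM[0x05,0x09,0x1d,0x18] = 4e 7d e6 0f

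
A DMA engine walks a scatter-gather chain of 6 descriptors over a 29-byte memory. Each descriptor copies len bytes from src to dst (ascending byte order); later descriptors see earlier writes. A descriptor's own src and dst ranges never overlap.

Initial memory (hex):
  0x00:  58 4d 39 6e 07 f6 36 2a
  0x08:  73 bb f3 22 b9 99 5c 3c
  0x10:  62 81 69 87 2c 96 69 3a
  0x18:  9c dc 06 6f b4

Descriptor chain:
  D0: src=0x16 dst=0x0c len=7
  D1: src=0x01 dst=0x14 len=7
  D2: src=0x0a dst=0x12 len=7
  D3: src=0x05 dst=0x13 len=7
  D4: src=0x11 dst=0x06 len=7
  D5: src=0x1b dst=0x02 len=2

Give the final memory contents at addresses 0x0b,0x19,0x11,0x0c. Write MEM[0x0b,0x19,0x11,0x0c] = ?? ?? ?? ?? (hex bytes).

MEM[0x0b,0x19,0x11,0x0c] = 73 22 6f bb

[0] 0x16->0x0c len=7 : 69 3a 9c dc 06 6f b4
[1] 0x01->0x14 len=7 : 4d 39 6e 07 f6 36 2a
[2] 0x0a->0x12 len=7 : f3 22 69 3a 9c dc 06
[3] 0x05->0x13 len=7 : f6 36 2a 73 bb f3 22
[4] 0x11->0x06 len=7 : 6f f3 f6 36 2a 73 bb
[5] 0x1b->0x02 len=2 : 6f b4
query mem[0x0b]=0x73, mem[0x19]=0x22, mem[0x11]=0x6f, mem[0x0c]=0xbb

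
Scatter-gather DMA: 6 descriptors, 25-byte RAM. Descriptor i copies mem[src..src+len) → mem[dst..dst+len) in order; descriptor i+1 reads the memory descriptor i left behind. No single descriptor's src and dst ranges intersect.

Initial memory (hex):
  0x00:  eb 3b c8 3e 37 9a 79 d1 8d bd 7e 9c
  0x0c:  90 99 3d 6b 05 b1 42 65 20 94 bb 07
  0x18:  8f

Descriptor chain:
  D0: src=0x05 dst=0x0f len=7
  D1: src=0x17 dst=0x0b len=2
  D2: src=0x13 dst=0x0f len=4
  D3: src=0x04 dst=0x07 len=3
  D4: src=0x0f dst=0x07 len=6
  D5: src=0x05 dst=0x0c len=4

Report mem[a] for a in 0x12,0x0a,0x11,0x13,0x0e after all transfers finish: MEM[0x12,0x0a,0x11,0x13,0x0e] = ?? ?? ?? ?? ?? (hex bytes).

MEM[0x12,0x0a,0x11,0x13,0x0e] = bb bb 9c bd bd

[0] 0x05->0x0f len=7 : 9a 79 d1 8d bd 7e 9c
[1] 0x17->0x0b len=2 : 07 8f
[2] 0x13->0x0f len=4 : bd 7e 9c bb
[3] 0x04->0x07 len=3 : 37 9a 79
[4] 0x0f->0x07 len=6 : bd 7e 9c bb bd 7e
[5] 0x05->0x0c len=4 : 9a 79 bd 7e
query mem[0x12]=0xbb, mem[0x0a]=0xbb, mem[0x11]=0x9c, mem[0x13]=0xbd, mem[0x0e]=0xbd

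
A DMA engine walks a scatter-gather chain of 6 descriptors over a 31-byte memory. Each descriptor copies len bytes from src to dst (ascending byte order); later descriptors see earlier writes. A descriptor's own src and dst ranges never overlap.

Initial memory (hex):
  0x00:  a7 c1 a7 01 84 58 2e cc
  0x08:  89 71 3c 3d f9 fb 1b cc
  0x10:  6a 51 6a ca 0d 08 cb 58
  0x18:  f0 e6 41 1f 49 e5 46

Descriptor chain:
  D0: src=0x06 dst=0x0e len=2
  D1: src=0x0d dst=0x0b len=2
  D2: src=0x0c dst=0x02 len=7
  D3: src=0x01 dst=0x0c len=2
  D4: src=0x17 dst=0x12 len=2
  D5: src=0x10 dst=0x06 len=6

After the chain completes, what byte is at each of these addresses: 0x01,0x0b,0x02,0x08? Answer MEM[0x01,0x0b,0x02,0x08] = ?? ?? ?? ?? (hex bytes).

[0] 0x06->0x0e len=2 : 2e cc
[1] 0x0d->0x0b len=2 : fb 2e
[2] 0x0c->0x02 len=7 : 2e fb 2e cc 6a 51 6a
[3] 0x01->0x0c len=2 : c1 2e
[4] 0x17->0x12 len=2 : 58 f0
[5] 0x10->0x06 len=6 : 6a 51 58 f0 0d 08
query mem[0x01]=0xc1, mem[0x0b]=0x08, mem[0x02]=0x2e, mem[0x08]=0x58

MEM[0x01,0x0b,0x02,0x08] = c1 08 2e 58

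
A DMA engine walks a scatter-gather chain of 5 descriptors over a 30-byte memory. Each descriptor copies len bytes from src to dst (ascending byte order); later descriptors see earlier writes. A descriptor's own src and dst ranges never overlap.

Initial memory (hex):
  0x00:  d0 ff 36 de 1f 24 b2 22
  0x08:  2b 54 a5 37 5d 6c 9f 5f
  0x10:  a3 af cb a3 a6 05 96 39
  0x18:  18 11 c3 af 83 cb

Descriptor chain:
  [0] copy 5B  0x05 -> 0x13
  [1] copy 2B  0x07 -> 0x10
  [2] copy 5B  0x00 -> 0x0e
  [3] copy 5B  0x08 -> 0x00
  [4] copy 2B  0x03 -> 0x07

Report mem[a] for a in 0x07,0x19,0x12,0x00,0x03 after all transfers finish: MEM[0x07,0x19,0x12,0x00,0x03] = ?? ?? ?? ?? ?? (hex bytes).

MEM[0x07,0x19,0x12,0x00,0x03] = 37 11 1f 2b 37

#0 dst[0x13+5] := {0x24,0xb2,0x22,0x2b,0x54}
#1 dst[0x10+2] := {0x22,0x2b}
#2 dst[0x0e+5] := {0xd0,0xff,0x36,0xde,0x1f}
#3 dst[0x00+5] := {0x2b,0x54,0xa5,0x37,0x5d}
#4 dst[0x07+2] := {0x37,0x5d}
query mem[0x07]=0x37, mem[0x19]=0x11, mem[0x12]=0x1f, mem[0x00]=0x2b, mem[0x03]=0x37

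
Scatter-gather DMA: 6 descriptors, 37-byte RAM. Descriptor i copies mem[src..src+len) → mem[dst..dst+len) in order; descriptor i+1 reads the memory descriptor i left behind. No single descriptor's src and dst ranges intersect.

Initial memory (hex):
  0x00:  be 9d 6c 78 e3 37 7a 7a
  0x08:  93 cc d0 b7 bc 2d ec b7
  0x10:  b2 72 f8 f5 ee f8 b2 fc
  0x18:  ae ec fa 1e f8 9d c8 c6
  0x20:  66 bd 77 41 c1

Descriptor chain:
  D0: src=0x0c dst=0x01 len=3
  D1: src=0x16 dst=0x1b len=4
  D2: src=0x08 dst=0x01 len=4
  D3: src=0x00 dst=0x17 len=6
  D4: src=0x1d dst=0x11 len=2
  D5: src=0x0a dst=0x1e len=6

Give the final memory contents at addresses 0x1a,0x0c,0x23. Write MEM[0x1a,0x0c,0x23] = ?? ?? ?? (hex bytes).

#0 dst[0x01+3] := {0xbc,0x2d,0xec}
#1 dst[0x1b+4] := {0xb2,0xfc,0xae,0xec}
#2 dst[0x01+4] := {0x93,0xcc,0xd0,0xb7}
#3 dst[0x17+6] := {0xbe,0x93,0xcc,0xd0,0xb7,0x37}
#4 dst[0x11+2] := {0xae,0xec}
#5 dst[0x1e+6] := {0xd0,0xb7,0xbc,0x2d,0xec,0xb7}
query mem[0x1a]=0xd0, mem[0x0c]=0xbc, mem[0x23]=0xb7

MEM[0x1a,0x0c,0x23] = d0 bc b7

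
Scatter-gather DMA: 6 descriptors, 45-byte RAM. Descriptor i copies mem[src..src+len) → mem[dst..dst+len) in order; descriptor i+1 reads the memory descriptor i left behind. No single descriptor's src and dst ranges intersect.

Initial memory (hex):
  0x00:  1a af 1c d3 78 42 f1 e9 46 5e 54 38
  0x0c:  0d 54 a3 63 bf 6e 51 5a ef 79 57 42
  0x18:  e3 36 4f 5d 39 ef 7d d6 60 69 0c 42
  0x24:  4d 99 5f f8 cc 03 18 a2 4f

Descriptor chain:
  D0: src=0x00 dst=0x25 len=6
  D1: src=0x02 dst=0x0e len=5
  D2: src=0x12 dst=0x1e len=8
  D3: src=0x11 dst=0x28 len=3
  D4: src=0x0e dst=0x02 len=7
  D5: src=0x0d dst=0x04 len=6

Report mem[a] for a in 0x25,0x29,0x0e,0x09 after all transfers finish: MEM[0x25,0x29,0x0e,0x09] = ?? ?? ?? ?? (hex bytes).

MEM[0x25,0x29,0x0e,0x09] = 36 f1 1c f1

D0: mem[0x25..0x2a] <- [1a af 1c d3 78 42]
D1: mem[0x0e..0x12] <- [1c d3 78 42 f1]
D2: mem[0x1e..0x25] <- [f1 5a ef 79 57 42 e3 36]
D3: mem[0x28..0x2a] <- [42 f1 5a]
D4: mem[0x02..0x08] <- [1c d3 78 42 f1 5a ef]
D5: mem[0x04..0x09] <- [54 1c d3 78 42 f1]
query mem[0x25]=0x36, mem[0x29]=0xf1, mem[0x0e]=0x1c, mem[0x09]=0xf1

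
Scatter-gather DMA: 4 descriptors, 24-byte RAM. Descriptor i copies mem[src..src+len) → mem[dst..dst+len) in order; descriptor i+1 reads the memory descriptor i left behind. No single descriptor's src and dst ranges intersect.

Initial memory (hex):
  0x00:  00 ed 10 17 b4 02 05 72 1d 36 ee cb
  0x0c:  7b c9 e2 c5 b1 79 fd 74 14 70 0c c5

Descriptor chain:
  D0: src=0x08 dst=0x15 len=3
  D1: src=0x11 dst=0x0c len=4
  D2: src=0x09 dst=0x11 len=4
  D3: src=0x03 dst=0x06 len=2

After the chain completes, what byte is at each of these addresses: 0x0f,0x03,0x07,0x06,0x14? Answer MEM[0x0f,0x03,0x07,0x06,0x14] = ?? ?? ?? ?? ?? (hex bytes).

  after D0: wrote 3B at 0x15 = 1d36ee
  after D1: wrote 4B at 0x0c = 79fd7414
  after D2: wrote 4B at 0x11 = 36eecb79
  after D3: wrote 2B at 0x06 = 17b4
query mem[0x0f]=0x14, mem[0x03]=0x17, mem[0x07]=0xb4, mem[0x06]=0x17, mem[0x14]=0x79

MEM[0x0f,0x03,0x07,0x06,0x14] = 14 17 b4 17 79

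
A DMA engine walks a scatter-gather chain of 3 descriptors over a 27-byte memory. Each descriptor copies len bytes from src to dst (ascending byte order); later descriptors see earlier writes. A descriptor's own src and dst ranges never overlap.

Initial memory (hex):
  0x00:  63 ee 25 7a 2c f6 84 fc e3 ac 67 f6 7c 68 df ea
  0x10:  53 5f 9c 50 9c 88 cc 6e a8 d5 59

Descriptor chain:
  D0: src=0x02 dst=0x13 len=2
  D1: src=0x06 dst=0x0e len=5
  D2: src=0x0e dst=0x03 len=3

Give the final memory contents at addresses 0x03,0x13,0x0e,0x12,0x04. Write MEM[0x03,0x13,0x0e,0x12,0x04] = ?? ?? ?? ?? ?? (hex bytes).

#0 dst[0x13+2] := {0x25,0x7a}
#1 dst[0x0e+5] := {0x84,0xfc,0xe3,0xac,0x67}
#2 dst[0x03+3] := {0x84,0xfc,0xe3}
query mem[0x03]=0x84, mem[0x13]=0x25, mem[0x0e]=0x84, mem[0x12]=0x67, mem[0x04]=0xfc

MEM[0x03,0x13,0x0e,0x12,0x04] = 84 25 84 67 fc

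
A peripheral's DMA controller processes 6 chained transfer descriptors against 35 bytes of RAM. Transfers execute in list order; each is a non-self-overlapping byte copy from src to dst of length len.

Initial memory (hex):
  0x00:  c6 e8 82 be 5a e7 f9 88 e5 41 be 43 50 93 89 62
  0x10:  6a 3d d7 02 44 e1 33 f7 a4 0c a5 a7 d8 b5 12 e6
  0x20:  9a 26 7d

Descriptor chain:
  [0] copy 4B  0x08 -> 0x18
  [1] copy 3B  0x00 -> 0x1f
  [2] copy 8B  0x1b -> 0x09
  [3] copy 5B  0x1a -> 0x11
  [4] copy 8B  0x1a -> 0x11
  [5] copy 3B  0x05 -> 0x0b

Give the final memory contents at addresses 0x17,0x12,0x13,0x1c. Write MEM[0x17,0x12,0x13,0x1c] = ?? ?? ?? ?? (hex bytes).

MEM[0x17,0x12,0x13,0x1c] = e8 43 d8 d8

D0: mem[0x18..0x1b] <- [e5 41 be 43]
D1: mem[0x1f..0x21] <- [c6 e8 82]
D2: mem[0x09..0x10] <- [43 d8 b5 12 c6 e8 82 7d]
D3: mem[0x11..0x15] <- [be 43 d8 b5 12]
D4: mem[0x11..0x18] <- [be 43 d8 b5 12 c6 e8 82]
D5: mem[0x0b..0x0d] <- [e7 f9 88]
query mem[0x17]=0xe8, mem[0x12]=0x43, mem[0x13]=0xd8, mem[0x1c]=0xd8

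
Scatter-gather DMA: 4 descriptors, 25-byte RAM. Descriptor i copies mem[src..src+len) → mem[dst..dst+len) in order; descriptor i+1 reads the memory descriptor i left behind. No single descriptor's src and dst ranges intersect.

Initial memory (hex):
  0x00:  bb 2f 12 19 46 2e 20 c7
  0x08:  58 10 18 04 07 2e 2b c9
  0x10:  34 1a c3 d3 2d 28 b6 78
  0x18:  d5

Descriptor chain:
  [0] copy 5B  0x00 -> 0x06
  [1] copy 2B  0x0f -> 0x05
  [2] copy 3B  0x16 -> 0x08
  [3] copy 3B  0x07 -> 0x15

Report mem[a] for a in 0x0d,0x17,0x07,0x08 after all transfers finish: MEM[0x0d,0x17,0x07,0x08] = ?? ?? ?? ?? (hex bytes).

MEM[0x0d,0x17,0x07,0x08] = 2e 78 2f b6

#0 dst[0x06+5] := {0xbb,0x2f,0x12,0x19,0x46}
#1 dst[0x05+2] := {0xc9,0x34}
#2 dst[0x08+3] := {0xb6,0x78,0xd5}
#3 dst[0x15+3] := {0x2f,0xb6,0x78}
query mem[0x0d]=0x2e, mem[0x17]=0x78, mem[0x07]=0x2f, mem[0x08]=0xb6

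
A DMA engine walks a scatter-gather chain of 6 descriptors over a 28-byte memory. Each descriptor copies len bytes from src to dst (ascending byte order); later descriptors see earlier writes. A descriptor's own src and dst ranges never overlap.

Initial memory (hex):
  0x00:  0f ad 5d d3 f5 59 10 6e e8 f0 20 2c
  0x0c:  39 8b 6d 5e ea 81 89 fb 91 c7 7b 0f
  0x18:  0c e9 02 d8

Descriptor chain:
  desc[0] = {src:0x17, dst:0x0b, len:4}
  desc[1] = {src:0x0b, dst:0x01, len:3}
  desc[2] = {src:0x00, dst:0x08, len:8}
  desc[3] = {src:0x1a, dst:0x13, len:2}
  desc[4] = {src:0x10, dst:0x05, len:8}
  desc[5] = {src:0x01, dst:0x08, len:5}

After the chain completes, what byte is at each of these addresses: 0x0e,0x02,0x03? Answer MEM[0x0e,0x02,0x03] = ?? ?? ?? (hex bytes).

[0] 0x17->0x0b len=4 : 0f 0c e9 02
[1] 0x0b->0x01 len=3 : 0f 0c e9
[2] 0x00->0x08 len=8 : 0f 0f 0c e9 f5 59 10 6e
[3] 0x1a->0x13 len=2 : 02 d8
[4] 0x10->0x05 len=8 : ea 81 89 02 d8 c7 7b 0f
[5] 0x01->0x08 len=5 : 0f 0c e9 f5 ea
query mem[0x0e]=0x10, mem[0x02]=0x0c, mem[0x03]=0xe9

MEM[0x0e,0x02,0x03] = 10 0c e9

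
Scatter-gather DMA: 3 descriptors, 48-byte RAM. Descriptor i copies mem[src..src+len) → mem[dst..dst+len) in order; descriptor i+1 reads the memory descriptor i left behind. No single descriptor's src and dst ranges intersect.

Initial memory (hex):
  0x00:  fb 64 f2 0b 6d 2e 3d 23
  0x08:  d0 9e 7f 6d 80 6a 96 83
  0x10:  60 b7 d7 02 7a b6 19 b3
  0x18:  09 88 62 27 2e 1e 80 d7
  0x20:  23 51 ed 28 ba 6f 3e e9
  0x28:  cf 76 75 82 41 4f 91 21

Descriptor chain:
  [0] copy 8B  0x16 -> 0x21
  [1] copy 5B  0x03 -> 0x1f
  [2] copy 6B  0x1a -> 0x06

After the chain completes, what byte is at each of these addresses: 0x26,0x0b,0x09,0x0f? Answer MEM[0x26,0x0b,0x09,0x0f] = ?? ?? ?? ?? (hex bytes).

MEM[0x26,0x0b,0x09,0x0f] = 27 0b 1e 83

#0 dst[0x21+8] := {0x19,0xb3,0x09,0x88,0x62,0x27,0x2e,0x1e}
#1 dst[0x1f+5] := {0x0b,0x6d,0x2e,0x3d,0x23}
#2 dst[0x06+6] := {0x62,0x27,0x2e,0x1e,0x80,0x0b}
query mem[0x26]=0x27, mem[0x0b]=0x0b, mem[0x09]=0x1e, mem[0x0f]=0x83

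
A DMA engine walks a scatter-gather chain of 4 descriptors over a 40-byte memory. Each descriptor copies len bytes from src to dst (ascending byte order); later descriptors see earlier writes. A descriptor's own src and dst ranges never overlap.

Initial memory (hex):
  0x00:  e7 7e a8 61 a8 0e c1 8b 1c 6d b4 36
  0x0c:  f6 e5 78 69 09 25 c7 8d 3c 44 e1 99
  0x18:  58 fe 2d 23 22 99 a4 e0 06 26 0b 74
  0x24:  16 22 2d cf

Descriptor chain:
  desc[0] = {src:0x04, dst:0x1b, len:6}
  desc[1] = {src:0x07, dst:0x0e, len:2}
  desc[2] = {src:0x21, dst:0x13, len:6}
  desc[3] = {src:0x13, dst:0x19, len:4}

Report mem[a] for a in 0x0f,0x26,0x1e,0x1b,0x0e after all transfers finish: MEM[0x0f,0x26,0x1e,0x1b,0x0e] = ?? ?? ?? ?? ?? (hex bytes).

MEM[0x0f,0x26,0x1e,0x1b,0x0e] = 1c 2d 8b 74 8b

  after D0: wrote 6B at 0x1b = a80ec18b1c6d
  after D1: wrote 2B at 0x0e = 8b1c
  after D2: wrote 6B at 0x13 = 260b7416222d
  after D3: wrote 4B at 0x19 = 260b7416
query mem[0x0f]=0x1c, mem[0x26]=0x2d, mem[0x1e]=0x8b, mem[0x1b]=0x74, mem[0x0e]=0x8b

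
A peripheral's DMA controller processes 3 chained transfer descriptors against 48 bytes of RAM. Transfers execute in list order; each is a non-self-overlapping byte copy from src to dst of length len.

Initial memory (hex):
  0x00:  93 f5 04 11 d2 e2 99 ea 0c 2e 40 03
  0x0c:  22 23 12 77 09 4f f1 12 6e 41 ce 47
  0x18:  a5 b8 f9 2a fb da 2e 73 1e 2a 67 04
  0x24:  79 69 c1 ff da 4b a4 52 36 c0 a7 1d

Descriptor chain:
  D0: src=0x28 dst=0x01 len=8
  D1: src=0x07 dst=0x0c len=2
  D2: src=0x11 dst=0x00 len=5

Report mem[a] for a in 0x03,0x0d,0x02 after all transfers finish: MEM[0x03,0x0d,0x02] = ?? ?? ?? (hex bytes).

  after D0: wrote 8B at 0x01 = da4ba45236c0a71d
  after D1: wrote 2B at 0x0c = a71d
  after D2: wrote 5B at 0x00 = 4ff1126e41
query mem[0x03]=0x6e, mem[0x0d]=0x1d, mem[0x02]=0x12

MEM[0x03,0x0d,0x02] = 6e 1d 12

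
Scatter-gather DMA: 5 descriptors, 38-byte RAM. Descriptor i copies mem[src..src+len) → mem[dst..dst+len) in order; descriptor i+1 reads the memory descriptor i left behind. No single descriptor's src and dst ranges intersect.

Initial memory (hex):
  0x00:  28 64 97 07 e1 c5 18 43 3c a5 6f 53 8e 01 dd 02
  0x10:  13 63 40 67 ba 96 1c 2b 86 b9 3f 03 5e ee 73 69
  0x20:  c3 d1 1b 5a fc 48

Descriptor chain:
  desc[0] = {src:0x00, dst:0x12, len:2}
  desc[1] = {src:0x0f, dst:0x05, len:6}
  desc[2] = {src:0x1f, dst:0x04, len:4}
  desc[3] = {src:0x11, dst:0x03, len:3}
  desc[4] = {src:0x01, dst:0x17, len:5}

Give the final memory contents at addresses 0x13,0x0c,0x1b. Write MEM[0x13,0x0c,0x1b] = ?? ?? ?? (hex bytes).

  after D0: wrote 2B at 0x12 = 2864
  after D1: wrote 6B at 0x05 = 0213632864ba
  after D2: wrote 4B at 0x04 = 69c3d11b
  after D3: wrote 3B at 0x03 = 632864
  after D4: wrote 5B at 0x17 = 6497632864
query mem[0x13]=0x64, mem[0x0c]=0x8e, mem[0x1b]=0x64

MEM[0x13,0x0c,0x1b] = 64 8e 64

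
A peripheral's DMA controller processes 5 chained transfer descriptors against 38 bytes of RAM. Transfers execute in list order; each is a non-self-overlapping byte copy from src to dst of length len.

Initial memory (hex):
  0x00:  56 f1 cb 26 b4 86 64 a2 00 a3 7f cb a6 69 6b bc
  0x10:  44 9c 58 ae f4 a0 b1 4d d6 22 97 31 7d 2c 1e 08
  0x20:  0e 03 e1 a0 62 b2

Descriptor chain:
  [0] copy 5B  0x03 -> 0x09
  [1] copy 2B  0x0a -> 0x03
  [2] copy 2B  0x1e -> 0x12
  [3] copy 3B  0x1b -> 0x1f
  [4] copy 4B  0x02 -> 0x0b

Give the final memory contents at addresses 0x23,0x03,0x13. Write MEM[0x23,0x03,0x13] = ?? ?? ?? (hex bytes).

MEM[0x23,0x03,0x13] = a0 b4 08

[0] 0x03->0x09 len=5 : 26 b4 86 64 a2
[1] 0x0a->0x03 len=2 : b4 86
[2] 0x1e->0x12 len=2 : 1e 08
[3] 0x1b->0x1f len=3 : 31 7d 2c
[4] 0x02->0x0b len=4 : cb b4 86 86
query mem[0x23]=0xa0, mem[0x03]=0xb4, mem[0x13]=0x08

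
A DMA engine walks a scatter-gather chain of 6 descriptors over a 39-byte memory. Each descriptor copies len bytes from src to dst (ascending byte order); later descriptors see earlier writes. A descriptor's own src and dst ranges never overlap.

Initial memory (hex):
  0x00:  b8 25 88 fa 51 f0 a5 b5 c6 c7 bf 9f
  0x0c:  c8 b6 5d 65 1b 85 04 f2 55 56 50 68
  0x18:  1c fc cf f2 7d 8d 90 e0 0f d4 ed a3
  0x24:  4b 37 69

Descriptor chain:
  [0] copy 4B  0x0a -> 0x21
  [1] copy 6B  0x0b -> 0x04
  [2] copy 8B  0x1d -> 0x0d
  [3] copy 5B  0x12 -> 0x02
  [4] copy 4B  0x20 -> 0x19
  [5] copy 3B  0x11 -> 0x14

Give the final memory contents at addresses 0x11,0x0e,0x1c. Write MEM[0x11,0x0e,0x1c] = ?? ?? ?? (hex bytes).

MEM[0x11,0x0e,0x1c] = bf 90 c8

#0 dst[0x21+4] := {0xbf,0x9f,0xc8,0xb6}
#1 dst[0x04+6] := {0x9f,0xc8,0xb6,0x5d,0x65,0x1b}
#2 dst[0x0d+8] := {0x8d,0x90,0xe0,0x0f,0xbf,0x9f,0xc8,0xb6}
#3 dst[0x02+5] := {0x9f,0xc8,0xb6,0x56,0x50}
#4 dst[0x19+4] := {0x0f,0xbf,0x9f,0xc8}
#5 dst[0x14+3] := {0xbf,0x9f,0xc8}
query mem[0x11]=0xbf, mem[0x0e]=0x90, mem[0x1c]=0xc8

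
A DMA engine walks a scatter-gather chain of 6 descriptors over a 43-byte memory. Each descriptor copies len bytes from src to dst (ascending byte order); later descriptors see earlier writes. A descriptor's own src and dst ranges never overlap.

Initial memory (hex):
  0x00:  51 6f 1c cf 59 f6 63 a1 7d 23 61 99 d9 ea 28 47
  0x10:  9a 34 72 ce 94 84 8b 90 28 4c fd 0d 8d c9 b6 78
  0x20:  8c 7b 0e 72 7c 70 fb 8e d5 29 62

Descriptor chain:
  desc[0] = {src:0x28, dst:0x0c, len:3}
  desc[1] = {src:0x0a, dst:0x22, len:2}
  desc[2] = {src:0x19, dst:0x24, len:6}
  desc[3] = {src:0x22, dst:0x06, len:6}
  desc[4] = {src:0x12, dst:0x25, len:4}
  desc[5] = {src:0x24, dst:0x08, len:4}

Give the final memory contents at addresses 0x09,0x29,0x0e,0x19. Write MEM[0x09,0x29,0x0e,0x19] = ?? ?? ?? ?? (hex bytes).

MEM[0x09,0x29,0x0e,0x19] = 72 b6 62 4c

  after D0: wrote 3B at 0x0c = d52962
  after D1: wrote 2B at 0x22 = 6199
  after D2: wrote 6B at 0x24 = 4cfd0d8dc9b6
  after D3: wrote 6B at 0x06 = 61994cfd0d8d
  after D4: wrote 4B at 0x25 = 72ce9484
  after D5: wrote 4B at 0x08 = 4c72ce94
query mem[0x09]=0x72, mem[0x29]=0xb6, mem[0x0e]=0x62, mem[0x19]=0x4c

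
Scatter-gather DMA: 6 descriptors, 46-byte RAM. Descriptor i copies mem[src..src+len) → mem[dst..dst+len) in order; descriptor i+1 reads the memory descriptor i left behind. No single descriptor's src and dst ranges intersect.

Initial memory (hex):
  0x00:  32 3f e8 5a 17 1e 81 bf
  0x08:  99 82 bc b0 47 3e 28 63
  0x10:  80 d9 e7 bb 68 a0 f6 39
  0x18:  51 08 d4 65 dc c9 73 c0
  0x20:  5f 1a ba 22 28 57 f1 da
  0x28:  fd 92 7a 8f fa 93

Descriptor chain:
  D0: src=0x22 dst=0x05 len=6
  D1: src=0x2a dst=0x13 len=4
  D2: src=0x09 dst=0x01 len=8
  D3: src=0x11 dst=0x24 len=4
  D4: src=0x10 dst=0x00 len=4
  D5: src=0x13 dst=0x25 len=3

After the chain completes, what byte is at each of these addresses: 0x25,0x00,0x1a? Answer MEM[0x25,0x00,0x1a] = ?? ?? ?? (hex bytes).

  after D0: wrote 6B at 0x05 = ba222857f1da
  after D1: wrote 4B at 0x13 = 7a8ffa93
  after D2: wrote 8B at 0x01 = f1dab0473e286380
  after D3: wrote 4B at 0x24 = d9e77a8f
  after D4: wrote 4B at 0x00 = 80d9e77a
  after D5: wrote 3B at 0x25 = 7a8ffa
query mem[0x25]=0x7a, mem[0x00]=0x80, mem[0x1a]=0xd4

MEM[0x25,0x00,0x1a] = 7a 80 d4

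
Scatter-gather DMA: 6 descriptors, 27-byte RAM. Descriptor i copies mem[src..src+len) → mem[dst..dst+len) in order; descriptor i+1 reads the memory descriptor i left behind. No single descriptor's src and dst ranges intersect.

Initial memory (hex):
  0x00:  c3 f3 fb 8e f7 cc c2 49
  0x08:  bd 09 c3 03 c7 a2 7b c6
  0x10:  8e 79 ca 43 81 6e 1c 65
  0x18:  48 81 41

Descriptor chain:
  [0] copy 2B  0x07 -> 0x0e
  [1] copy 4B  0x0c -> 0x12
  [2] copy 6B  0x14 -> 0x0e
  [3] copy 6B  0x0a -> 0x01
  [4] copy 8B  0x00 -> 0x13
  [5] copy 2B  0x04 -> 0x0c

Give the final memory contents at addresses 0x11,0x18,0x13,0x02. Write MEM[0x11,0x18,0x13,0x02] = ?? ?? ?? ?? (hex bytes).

MEM[0x11,0x18,0x13,0x02] = 65 49 c3 03

D0: mem[0x0e..0x0f] <- [49 bd]
D1: mem[0x12..0x15] <- [c7 a2 49 bd]
D2: mem[0x0e..0x13] <- [49 bd 1c 65 48 81]
D3: mem[0x01..0x06] <- [c3 03 c7 a2 49 bd]
D4: mem[0x13..0x1a] <- [c3 c3 03 c7 a2 49 bd 49]
D5: mem[0x0c..0x0d] <- [a2 49]
query mem[0x11]=0x65, mem[0x18]=0x49, mem[0x13]=0xc3, mem[0x02]=0x03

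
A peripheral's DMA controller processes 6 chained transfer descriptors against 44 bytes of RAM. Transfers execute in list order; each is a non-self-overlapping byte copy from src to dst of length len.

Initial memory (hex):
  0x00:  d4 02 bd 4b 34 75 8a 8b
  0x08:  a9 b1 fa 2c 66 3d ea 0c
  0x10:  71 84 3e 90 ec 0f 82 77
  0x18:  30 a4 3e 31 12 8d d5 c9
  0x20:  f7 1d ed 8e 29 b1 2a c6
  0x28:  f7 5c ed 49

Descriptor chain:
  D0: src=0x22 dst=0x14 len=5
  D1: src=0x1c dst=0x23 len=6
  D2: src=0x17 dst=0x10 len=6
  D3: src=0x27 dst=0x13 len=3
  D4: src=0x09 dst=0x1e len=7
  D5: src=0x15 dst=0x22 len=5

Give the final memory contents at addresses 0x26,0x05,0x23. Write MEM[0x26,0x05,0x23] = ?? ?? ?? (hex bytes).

MEM[0x26,0x05,0x23] = a4 75 29

[0] 0x22->0x14 len=5 : ed 8e 29 b1 2a
[1] 0x1c->0x23 len=6 : 12 8d d5 c9 f7 1d
[2] 0x17->0x10 len=6 : b1 2a a4 3e 31 12
[3] 0x27->0x13 len=3 : f7 1d 5c
[4] 0x09->0x1e len=7 : b1 fa 2c 66 3d ea 0c
[5] 0x15->0x22 len=5 : 5c 29 b1 2a a4
query mem[0x26]=0xa4, mem[0x05]=0x75, mem[0x23]=0x29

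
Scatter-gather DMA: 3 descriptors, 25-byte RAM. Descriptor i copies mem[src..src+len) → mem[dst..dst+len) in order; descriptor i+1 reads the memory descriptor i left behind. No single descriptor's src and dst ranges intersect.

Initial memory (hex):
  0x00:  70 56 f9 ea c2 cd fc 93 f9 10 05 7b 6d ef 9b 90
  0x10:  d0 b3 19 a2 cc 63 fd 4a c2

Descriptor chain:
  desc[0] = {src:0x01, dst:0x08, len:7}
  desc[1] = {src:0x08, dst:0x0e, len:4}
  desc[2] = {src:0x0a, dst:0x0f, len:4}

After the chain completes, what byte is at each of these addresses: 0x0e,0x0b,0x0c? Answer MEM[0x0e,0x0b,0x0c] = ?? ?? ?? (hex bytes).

MEM[0x0e,0x0b,0x0c] = 56 c2 cd

#0 dst[0x08+7] := {0x56,0xf9,0xea,0xc2,0xcd,0xfc,0x93}
#1 dst[0x0e+4] := {0x56,0xf9,0xea,0xc2}
#2 dst[0x0f+4] := {0xea,0xc2,0xcd,0xfc}
query mem[0x0e]=0x56, mem[0x0b]=0xc2, mem[0x0c]=0xcd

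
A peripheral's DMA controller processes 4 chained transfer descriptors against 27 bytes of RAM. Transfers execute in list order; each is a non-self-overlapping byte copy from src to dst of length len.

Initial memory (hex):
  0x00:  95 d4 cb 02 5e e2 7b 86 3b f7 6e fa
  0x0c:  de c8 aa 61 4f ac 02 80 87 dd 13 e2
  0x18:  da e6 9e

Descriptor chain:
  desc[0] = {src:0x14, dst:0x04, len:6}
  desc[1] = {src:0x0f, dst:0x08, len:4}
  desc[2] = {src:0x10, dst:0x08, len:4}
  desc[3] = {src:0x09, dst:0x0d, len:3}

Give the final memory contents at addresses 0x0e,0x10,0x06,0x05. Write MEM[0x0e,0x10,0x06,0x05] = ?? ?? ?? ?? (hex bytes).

MEM[0x0e,0x10,0x06,0x05] = 02 4f 13 dd

[0] 0x14->0x04 len=6 : 87 dd 13 e2 da e6
[1] 0x0f->0x08 len=4 : 61 4f ac 02
[2] 0x10->0x08 len=4 : 4f ac 02 80
[3] 0x09->0x0d len=3 : ac 02 80
query mem[0x0e]=0x02, mem[0x10]=0x4f, mem[0x06]=0x13, mem[0x05]=0xdd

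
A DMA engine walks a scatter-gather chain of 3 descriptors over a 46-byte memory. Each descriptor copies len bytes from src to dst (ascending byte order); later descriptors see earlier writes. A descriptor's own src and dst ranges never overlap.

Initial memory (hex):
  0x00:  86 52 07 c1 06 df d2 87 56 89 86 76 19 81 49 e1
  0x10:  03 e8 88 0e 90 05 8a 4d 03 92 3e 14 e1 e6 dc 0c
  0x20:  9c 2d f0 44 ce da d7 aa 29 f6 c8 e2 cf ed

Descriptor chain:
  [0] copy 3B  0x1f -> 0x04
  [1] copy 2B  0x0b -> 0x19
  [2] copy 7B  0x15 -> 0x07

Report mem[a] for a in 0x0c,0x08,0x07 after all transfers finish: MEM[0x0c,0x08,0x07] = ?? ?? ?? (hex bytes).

MEM[0x0c,0x08,0x07] = 19 8a 05

#0 dst[0x04+3] := {0x0c,0x9c,0x2d}
#1 dst[0x19+2] := {0x76,0x19}
#2 dst[0x07+7] := {0x05,0x8a,0x4d,0x03,0x76,0x19,0x14}
query mem[0x0c]=0x19, mem[0x08]=0x8a, mem[0x07]=0x05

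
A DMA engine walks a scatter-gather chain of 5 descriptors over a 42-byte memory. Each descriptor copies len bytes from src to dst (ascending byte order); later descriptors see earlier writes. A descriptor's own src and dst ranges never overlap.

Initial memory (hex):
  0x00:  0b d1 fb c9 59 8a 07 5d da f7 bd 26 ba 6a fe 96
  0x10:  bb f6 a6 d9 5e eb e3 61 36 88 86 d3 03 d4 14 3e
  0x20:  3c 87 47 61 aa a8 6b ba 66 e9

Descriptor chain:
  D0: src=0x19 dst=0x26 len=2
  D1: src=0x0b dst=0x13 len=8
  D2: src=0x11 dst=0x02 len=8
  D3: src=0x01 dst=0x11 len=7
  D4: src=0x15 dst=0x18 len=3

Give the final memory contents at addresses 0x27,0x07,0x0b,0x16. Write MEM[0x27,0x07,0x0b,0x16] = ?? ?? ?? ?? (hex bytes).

MEM[0x27,0x07,0x0b,0x16] = 86 fe 26 6a

[0] 0x19->0x26 len=2 : 88 86
[1] 0x0b->0x13 len=8 : 26 ba 6a fe 96 bb f6 a6
[2] 0x11->0x02 len=8 : f6 a6 26 ba 6a fe 96 bb
[3] 0x01->0x11 len=7 : d1 f6 a6 26 ba 6a fe
[4] 0x15->0x18 len=3 : ba 6a fe
query mem[0x27]=0x86, mem[0x07]=0xfe, mem[0x0b]=0x26, mem[0x16]=0x6a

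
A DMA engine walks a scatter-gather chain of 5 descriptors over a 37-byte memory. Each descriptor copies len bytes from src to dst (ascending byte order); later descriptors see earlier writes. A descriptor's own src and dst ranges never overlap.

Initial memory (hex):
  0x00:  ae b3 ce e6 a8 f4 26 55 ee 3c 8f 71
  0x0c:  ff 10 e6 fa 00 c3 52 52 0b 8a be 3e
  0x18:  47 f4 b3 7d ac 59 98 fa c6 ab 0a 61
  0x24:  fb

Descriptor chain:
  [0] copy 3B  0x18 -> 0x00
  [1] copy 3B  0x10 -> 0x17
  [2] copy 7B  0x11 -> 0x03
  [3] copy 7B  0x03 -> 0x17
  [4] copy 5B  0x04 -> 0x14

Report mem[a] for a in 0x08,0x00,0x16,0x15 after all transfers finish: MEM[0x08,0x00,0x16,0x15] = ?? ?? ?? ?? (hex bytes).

[0] 0x18->0x00 len=3 : 47 f4 b3
[1] 0x10->0x17 len=3 : 00 c3 52
[2] 0x11->0x03 len=7 : c3 52 52 0b 8a be 00
[3] 0x03->0x17 len=7 : c3 52 52 0b 8a be 00
[4] 0x04->0x14 len=5 : 52 52 0b 8a be
query mem[0x08]=0xbe, mem[0x00]=0x47, mem[0x16]=0x0b, mem[0x15]=0x52

MEM[0x08,0x00,0x16,0x15] = be 47 0b 52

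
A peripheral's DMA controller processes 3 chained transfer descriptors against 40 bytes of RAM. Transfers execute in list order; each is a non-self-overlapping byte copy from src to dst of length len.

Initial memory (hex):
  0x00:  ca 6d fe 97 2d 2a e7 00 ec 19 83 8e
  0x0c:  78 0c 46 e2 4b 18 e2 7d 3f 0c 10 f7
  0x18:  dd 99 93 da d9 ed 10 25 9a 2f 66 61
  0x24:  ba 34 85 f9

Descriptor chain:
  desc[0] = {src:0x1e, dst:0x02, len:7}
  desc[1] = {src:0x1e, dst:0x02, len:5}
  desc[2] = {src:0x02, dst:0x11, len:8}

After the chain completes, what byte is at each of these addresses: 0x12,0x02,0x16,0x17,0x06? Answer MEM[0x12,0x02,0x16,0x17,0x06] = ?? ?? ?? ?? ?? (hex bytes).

D0: mem[0x02..0x08] <- [10 25 9a 2f 66 61 ba]
D1: mem[0x02..0x06] <- [10 25 9a 2f 66]
D2: mem[0x11..0x18] <- [10 25 9a 2f 66 61 ba 19]
query mem[0x12]=0x25, mem[0x02]=0x10, mem[0x16]=0x61, mem[0x17]=0xba, mem[0x06]=0x66

MEM[0x12,0x02,0x16,0x17,0x06] = 25 10 61 ba 66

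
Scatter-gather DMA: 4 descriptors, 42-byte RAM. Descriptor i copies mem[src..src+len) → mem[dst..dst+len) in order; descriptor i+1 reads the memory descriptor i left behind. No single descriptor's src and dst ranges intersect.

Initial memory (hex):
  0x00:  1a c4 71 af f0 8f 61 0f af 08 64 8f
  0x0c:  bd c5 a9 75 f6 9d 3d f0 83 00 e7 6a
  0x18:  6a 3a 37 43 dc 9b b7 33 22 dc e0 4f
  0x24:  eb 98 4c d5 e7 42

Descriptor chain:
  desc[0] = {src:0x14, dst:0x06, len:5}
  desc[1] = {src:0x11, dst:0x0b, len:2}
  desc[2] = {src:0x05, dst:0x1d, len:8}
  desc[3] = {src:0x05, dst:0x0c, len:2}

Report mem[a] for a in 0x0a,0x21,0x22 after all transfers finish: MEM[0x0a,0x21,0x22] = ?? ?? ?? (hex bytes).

D0: mem[0x06..0x0a] <- [83 00 e7 6a 6a]
D1: mem[0x0b..0x0c] <- [9d 3d]
D2: mem[0x1d..0x24] <- [8f 83 00 e7 6a 6a 9d 3d]
D3: mem[0x0c..0x0d] <- [8f 83]
query mem[0x0a]=0x6a, mem[0x21]=0x6a, mem[0x22]=0x6a

MEM[0x0a,0x21,0x22] = 6a 6a 6a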